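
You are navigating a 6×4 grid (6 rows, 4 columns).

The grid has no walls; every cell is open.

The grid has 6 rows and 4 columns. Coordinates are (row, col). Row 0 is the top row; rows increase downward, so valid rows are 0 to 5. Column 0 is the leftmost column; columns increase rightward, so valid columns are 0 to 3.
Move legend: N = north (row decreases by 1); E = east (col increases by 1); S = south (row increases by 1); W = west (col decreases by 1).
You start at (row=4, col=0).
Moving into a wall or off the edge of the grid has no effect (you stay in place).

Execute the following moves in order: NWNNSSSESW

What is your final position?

Answer: Final position: (row=5, col=0)

Derivation:
Start: (row=4, col=0)
  N (north): (row=4, col=0) -> (row=3, col=0)
  W (west): blocked, stay at (row=3, col=0)
  N (north): (row=3, col=0) -> (row=2, col=0)
  N (north): (row=2, col=0) -> (row=1, col=0)
  S (south): (row=1, col=0) -> (row=2, col=0)
  S (south): (row=2, col=0) -> (row=3, col=0)
  S (south): (row=3, col=0) -> (row=4, col=0)
  E (east): (row=4, col=0) -> (row=4, col=1)
  S (south): (row=4, col=1) -> (row=5, col=1)
  W (west): (row=5, col=1) -> (row=5, col=0)
Final: (row=5, col=0)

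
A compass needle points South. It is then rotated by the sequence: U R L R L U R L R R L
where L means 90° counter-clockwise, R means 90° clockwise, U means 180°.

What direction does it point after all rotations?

Answer: Final heading: West

Derivation:
Start: South
  U (U-turn (180°)) -> North
  R (right (90° clockwise)) -> East
  L (left (90° counter-clockwise)) -> North
  R (right (90° clockwise)) -> East
  L (left (90° counter-clockwise)) -> North
  U (U-turn (180°)) -> South
  R (right (90° clockwise)) -> West
  L (left (90° counter-clockwise)) -> South
  R (right (90° clockwise)) -> West
  R (right (90° clockwise)) -> North
  L (left (90° counter-clockwise)) -> West
Final: West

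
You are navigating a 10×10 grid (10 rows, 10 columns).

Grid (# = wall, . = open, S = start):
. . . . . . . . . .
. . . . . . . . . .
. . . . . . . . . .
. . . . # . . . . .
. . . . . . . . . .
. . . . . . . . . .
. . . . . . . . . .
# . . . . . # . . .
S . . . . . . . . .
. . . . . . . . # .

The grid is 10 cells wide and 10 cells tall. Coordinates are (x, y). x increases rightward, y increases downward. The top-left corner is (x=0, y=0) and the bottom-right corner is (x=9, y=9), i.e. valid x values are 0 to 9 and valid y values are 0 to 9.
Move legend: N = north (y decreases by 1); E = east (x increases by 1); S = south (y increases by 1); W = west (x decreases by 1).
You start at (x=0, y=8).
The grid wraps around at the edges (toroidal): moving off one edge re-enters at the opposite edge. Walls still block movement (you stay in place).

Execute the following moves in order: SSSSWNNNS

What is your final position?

Answer: Final position: (x=9, y=0)

Derivation:
Start: (x=0, y=8)
  S (south): (x=0, y=8) -> (x=0, y=9)
  S (south): (x=0, y=9) -> (x=0, y=0)
  S (south): (x=0, y=0) -> (x=0, y=1)
  S (south): (x=0, y=1) -> (x=0, y=2)
  W (west): (x=0, y=2) -> (x=9, y=2)
  N (north): (x=9, y=2) -> (x=9, y=1)
  N (north): (x=9, y=1) -> (x=9, y=0)
  N (north): (x=9, y=0) -> (x=9, y=9)
  S (south): (x=9, y=9) -> (x=9, y=0)
Final: (x=9, y=0)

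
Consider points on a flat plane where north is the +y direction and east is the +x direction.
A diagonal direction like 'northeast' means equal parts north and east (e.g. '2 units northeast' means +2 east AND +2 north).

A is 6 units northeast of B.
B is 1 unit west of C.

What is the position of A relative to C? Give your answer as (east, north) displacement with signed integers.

Answer: A is at (east=5, north=6) relative to C.

Derivation:
Place C at the origin (east=0, north=0).
  B is 1 unit west of C: delta (east=-1, north=+0); B at (east=-1, north=0).
  A is 6 units northeast of B: delta (east=+6, north=+6); A at (east=5, north=6).
Therefore A relative to C: (east=5, north=6).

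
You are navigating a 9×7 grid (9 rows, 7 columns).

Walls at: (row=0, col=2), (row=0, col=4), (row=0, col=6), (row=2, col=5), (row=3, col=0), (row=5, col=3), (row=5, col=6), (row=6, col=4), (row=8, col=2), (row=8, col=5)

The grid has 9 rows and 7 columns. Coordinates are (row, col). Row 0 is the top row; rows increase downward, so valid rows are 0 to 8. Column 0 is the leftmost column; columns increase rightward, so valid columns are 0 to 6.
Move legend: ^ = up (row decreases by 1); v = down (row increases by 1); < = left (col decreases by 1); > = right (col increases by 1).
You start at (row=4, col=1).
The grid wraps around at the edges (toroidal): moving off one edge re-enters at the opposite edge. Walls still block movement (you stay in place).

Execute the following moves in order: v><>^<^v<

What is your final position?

Start: (row=4, col=1)
  v (down): (row=4, col=1) -> (row=5, col=1)
  > (right): (row=5, col=1) -> (row=5, col=2)
  < (left): (row=5, col=2) -> (row=5, col=1)
  > (right): (row=5, col=1) -> (row=5, col=2)
  ^ (up): (row=5, col=2) -> (row=4, col=2)
  < (left): (row=4, col=2) -> (row=4, col=1)
  ^ (up): (row=4, col=1) -> (row=3, col=1)
  v (down): (row=3, col=1) -> (row=4, col=1)
  < (left): (row=4, col=1) -> (row=4, col=0)
Final: (row=4, col=0)

Answer: Final position: (row=4, col=0)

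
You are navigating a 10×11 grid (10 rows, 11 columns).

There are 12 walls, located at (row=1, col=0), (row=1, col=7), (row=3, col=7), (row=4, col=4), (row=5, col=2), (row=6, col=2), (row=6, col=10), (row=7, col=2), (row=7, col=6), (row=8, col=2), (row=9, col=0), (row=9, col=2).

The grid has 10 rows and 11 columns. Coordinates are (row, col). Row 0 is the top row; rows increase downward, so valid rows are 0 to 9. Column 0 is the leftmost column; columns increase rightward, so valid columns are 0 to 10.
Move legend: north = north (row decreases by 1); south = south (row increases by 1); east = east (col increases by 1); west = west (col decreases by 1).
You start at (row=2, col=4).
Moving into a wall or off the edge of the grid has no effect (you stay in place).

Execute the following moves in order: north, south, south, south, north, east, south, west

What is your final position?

Start: (row=2, col=4)
  north (north): (row=2, col=4) -> (row=1, col=4)
  south (south): (row=1, col=4) -> (row=2, col=4)
  south (south): (row=2, col=4) -> (row=3, col=4)
  south (south): blocked, stay at (row=3, col=4)
  north (north): (row=3, col=4) -> (row=2, col=4)
  east (east): (row=2, col=4) -> (row=2, col=5)
  south (south): (row=2, col=5) -> (row=3, col=5)
  west (west): (row=3, col=5) -> (row=3, col=4)
Final: (row=3, col=4)

Answer: Final position: (row=3, col=4)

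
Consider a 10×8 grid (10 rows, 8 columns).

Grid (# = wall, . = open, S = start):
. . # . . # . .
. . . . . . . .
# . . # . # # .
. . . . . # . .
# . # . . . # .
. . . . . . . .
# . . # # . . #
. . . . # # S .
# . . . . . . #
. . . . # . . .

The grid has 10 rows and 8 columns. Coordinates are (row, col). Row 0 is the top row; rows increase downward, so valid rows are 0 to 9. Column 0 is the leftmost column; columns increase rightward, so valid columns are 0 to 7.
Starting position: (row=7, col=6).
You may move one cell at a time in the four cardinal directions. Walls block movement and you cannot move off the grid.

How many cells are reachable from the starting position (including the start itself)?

BFS flood-fill from (row=7, col=6):
  Distance 0: (row=7, col=6)
  Distance 1: (row=6, col=6), (row=7, col=7), (row=8, col=6)
  Distance 2: (row=5, col=6), (row=6, col=5), (row=8, col=5), (row=9, col=6)
  Distance 3: (row=5, col=5), (row=5, col=7), (row=8, col=4), (row=9, col=5), (row=9, col=7)
  Distance 4: (row=4, col=5), (row=4, col=7), (row=5, col=4), (row=8, col=3)
  Distance 5: (row=3, col=7), (row=4, col=4), (row=5, col=3), (row=7, col=3), (row=8, col=2), (row=9, col=3)
  Distance 6: (row=2, col=7), (row=3, col=4), (row=3, col=6), (row=4, col=3), (row=5, col=2), (row=7, col=2), (row=8, col=1), (row=9, col=2)
  Distance 7: (row=1, col=7), (row=2, col=4), (row=3, col=3), (row=5, col=1), (row=6, col=2), (row=7, col=1), (row=9, col=1)
  Distance 8: (row=0, col=7), (row=1, col=4), (row=1, col=6), (row=3, col=2), (row=4, col=1), (row=5, col=0), (row=6, col=1), (row=7, col=0), (row=9, col=0)
  Distance 9: (row=0, col=4), (row=0, col=6), (row=1, col=3), (row=1, col=5), (row=2, col=2), (row=3, col=1)
  Distance 10: (row=0, col=3), (row=1, col=2), (row=2, col=1), (row=3, col=0)
  Distance 11: (row=1, col=1)
  Distance 12: (row=0, col=1), (row=1, col=0)
  Distance 13: (row=0, col=0)
Total reachable: 61 (grid has 61 open cells total)

Answer: Reachable cells: 61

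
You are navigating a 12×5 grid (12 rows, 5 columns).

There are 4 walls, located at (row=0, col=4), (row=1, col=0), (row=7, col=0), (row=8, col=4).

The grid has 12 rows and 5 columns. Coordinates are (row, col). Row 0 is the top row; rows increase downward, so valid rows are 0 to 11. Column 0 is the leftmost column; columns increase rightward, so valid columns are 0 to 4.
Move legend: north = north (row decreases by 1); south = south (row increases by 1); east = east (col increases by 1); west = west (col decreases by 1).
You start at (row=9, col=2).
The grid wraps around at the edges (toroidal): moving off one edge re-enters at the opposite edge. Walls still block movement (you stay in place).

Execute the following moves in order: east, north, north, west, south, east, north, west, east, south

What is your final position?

Start: (row=9, col=2)
  east (east): (row=9, col=2) -> (row=9, col=3)
  north (north): (row=9, col=3) -> (row=8, col=3)
  north (north): (row=8, col=3) -> (row=7, col=3)
  west (west): (row=7, col=3) -> (row=7, col=2)
  south (south): (row=7, col=2) -> (row=8, col=2)
  east (east): (row=8, col=2) -> (row=8, col=3)
  north (north): (row=8, col=3) -> (row=7, col=3)
  west (west): (row=7, col=3) -> (row=7, col=2)
  east (east): (row=7, col=2) -> (row=7, col=3)
  south (south): (row=7, col=3) -> (row=8, col=3)
Final: (row=8, col=3)

Answer: Final position: (row=8, col=3)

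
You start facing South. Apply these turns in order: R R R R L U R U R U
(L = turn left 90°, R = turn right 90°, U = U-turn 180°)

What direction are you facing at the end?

Start: South
  R (right (90° clockwise)) -> West
  R (right (90° clockwise)) -> North
  R (right (90° clockwise)) -> East
  R (right (90° clockwise)) -> South
  L (left (90° counter-clockwise)) -> East
  U (U-turn (180°)) -> West
  R (right (90° clockwise)) -> North
  U (U-turn (180°)) -> South
  R (right (90° clockwise)) -> West
  U (U-turn (180°)) -> East
Final: East

Answer: Final heading: East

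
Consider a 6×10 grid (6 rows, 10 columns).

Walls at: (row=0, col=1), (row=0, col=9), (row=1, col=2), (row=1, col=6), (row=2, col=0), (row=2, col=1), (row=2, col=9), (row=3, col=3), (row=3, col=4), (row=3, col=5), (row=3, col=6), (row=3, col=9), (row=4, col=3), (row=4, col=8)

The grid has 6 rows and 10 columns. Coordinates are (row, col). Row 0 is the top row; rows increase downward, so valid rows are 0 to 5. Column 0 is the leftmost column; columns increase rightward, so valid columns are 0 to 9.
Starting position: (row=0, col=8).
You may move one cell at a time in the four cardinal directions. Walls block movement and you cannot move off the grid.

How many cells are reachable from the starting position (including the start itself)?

BFS flood-fill from (row=0, col=8):
  Distance 0: (row=0, col=8)
  Distance 1: (row=0, col=7), (row=1, col=8)
  Distance 2: (row=0, col=6), (row=1, col=7), (row=1, col=9), (row=2, col=8)
  Distance 3: (row=0, col=5), (row=2, col=7), (row=3, col=8)
  Distance 4: (row=0, col=4), (row=1, col=5), (row=2, col=6), (row=3, col=7)
  Distance 5: (row=0, col=3), (row=1, col=4), (row=2, col=5), (row=4, col=7)
  Distance 6: (row=0, col=2), (row=1, col=3), (row=2, col=4), (row=4, col=6), (row=5, col=7)
  Distance 7: (row=2, col=3), (row=4, col=5), (row=5, col=6), (row=5, col=8)
  Distance 8: (row=2, col=2), (row=4, col=4), (row=5, col=5), (row=5, col=9)
  Distance 9: (row=3, col=2), (row=4, col=9), (row=5, col=4)
  Distance 10: (row=3, col=1), (row=4, col=2), (row=5, col=3)
  Distance 11: (row=3, col=0), (row=4, col=1), (row=5, col=2)
  Distance 12: (row=4, col=0), (row=5, col=1)
  Distance 13: (row=5, col=0)
Total reachable: 43 (grid has 46 open cells total)

Answer: Reachable cells: 43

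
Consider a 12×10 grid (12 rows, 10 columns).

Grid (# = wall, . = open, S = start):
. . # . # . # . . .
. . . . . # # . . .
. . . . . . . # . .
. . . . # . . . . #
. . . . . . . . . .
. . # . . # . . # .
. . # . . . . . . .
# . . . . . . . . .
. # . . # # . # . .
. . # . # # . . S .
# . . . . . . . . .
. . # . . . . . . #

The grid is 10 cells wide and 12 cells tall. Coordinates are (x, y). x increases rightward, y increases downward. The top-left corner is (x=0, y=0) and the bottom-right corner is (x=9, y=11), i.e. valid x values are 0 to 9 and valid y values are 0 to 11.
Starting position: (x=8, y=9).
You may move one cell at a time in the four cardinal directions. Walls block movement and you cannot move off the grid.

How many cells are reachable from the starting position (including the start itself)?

BFS flood-fill from (x=8, y=9):
  Distance 0: (x=8, y=9)
  Distance 1: (x=8, y=8), (x=7, y=9), (x=9, y=9), (x=8, y=10)
  Distance 2: (x=8, y=7), (x=9, y=8), (x=6, y=9), (x=7, y=10), (x=9, y=10), (x=8, y=11)
  Distance 3: (x=8, y=6), (x=7, y=7), (x=9, y=7), (x=6, y=8), (x=6, y=10), (x=7, y=11)
  Distance 4: (x=7, y=6), (x=9, y=6), (x=6, y=7), (x=5, y=10), (x=6, y=11)
  Distance 5: (x=7, y=5), (x=9, y=5), (x=6, y=6), (x=5, y=7), (x=4, y=10), (x=5, y=11)
  Distance 6: (x=7, y=4), (x=9, y=4), (x=6, y=5), (x=5, y=6), (x=4, y=7), (x=3, y=10), (x=4, y=11)
  Distance 7: (x=7, y=3), (x=6, y=4), (x=8, y=4), (x=4, y=6), (x=3, y=7), (x=3, y=9), (x=2, y=10), (x=3, y=11)
  Distance 8: (x=6, y=3), (x=8, y=3), (x=5, y=4), (x=4, y=5), (x=3, y=6), (x=2, y=7), (x=3, y=8), (x=1, y=10)
  Distance 9: (x=6, y=2), (x=8, y=2), (x=5, y=3), (x=4, y=4), (x=3, y=5), (x=1, y=7), (x=2, y=8), (x=1, y=9), (x=1, y=11)
  Distance 10: (x=8, y=1), (x=5, y=2), (x=9, y=2), (x=3, y=4), (x=1, y=6), (x=0, y=9), (x=0, y=11)
  Distance 11: (x=8, y=0), (x=7, y=1), (x=9, y=1), (x=4, y=2), (x=3, y=3), (x=2, y=4), (x=1, y=5), (x=0, y=6), (x=0, y=8)
  Distance 12: (x=7, y=0), (x=9, y=0), (x=4, y=1), (x=3, y=2), (x=2, y=3), (x=1, y=4), (x=0, y=5)
  Distance 13: (x=3, y=1), (x=2, y=2), (x=1, y=3), (x=0, y=4)
  Distance 14: (x=3, y=0), (x=2, y=1), (x=1, y=2), (x=0, y=3)
  Distance 15: (x=1, y=1), (x=0, y=2)
  Distance 16: (x=1, y=0), (x=0, y=1)
  Distance 17: (x=0, y=0)
Total reachable: 96 (grid has 97 open cells total)

Answer: Reachable cells: 96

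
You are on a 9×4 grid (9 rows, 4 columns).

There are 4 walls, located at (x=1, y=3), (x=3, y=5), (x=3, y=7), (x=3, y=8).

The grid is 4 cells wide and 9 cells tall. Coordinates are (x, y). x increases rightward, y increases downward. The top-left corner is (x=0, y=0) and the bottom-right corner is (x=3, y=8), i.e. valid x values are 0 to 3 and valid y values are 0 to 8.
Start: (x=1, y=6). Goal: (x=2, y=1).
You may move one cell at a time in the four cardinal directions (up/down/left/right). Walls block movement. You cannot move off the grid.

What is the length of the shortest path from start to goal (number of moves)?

BFS from (x=1, y=6) until reaching (x=2, y=1):
  Distance 0: (x=1, y=6)
  Distance 1: (x=1, y=5), (x=0, y=6), (x=2, y=6), (x=1, y=7)
  Distance 2: (x=1, y=4), (x=0, y=5), (x=2, y=5), (x=3, y=6), (x=0, y=7), (x=2, y=7), (x=1, y=8)
  Distance 3: (x=0, y=4), (x=2, y=4), (x=0, y=8), (x=2, y=8)
  Distance 4: (x=0, y=3), (x=2, y=3), (x=3, y=4)
  Distance 5: (x=0, y=2), (x=2, y=2), (x=3, y=3)
  Distance 6: (x=0, y=1), (x=2, y=1), (x=1, y=2), (x=3, y=2)  <- goal reached here
One shortest path (6 moves): (x=1, y=6) -> (x=2, y=6) -> (x=2, y=5) -> (x=2, y=4) -> (x=2, y=3) -> (x=2, y=2) -> (x=2, y=1)

Answer: Shortest path length: 6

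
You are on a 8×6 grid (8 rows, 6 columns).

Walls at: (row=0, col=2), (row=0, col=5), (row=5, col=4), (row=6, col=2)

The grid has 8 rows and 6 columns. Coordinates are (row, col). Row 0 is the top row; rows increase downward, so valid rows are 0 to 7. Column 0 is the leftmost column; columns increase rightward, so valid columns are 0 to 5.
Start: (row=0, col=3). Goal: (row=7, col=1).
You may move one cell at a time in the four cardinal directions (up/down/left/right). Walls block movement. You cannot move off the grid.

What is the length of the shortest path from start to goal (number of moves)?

BFS from (row=0, col=3) until reaching (row=7, col=1):
  Distance 0: (row=0, col=3)
  Distance 1: (row=0, col=4), (row=1, col=3)
  Distance 2: (row=1, col=2), (row=1, col=4), (row=2, col=3)
  Distance 3: (row=1, col=1), (row=1, col=5), (row=2, col=2), (row=2, col=4), (row=3, col=3)
  Distance 4: (row=0, col=1), (row=1, col=0), (row=2, col=1), (row=2, col=5), (row=3, col=2), (row=3, col=4), (row=4, col=3)
  Distance 5: (row=0, col=0), (row=2, col=0), (row=3, col=1), (row=3, col=5), (row=4, col=2), (row=4, col=4), (row=5, col=3)
  Distance 6: (row=3, col=0), (row=4, col=1), (row=4, col=5), (row=5, col=2), (row=6, col=3)
  Distance 7: (row=4, col=0), (row=5, col=1), (row=5, col=5), (row=6, col=4), (row=7, col=3)
  Distance 8: (row=5, col=0), (row=6, col=1), (row=6, col=5), (row=7, col=2), (row=7, col=4)
  Distance 9: (row=6, col=0), (row=7, col=1), (row=7, col=5)  <- goal reached here
One shortest path (9 moves): (row=0, col=3) -> (row=1, col=3) -> (row=1, col=2) -> (row=1, col=1) -> (row=2, col=1) -> (row=3, col=1) -> (row=4, col=1) -> (row=5, col=1) -> (row=6, col=1) -> (row=7, col=1)

Answer: Shortest path length: 9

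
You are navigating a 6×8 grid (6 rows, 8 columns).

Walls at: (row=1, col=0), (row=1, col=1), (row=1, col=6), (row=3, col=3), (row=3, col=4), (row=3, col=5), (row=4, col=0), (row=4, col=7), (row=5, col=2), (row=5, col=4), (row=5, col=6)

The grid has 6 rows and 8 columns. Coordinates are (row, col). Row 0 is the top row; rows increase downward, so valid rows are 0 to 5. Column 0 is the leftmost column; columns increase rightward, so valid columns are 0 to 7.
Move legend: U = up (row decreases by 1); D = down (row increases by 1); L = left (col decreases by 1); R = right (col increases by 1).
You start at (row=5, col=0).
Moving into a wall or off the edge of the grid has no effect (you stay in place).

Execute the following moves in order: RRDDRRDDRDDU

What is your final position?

Start: (row=5, col=0)
  R (right): (row=5, col=0) -> (row=5, col=1)
  R (right): blocked, stay at (row=5, col=1)
  D (down): blocked, stay at (row=5, col=1)
  D (down): blocked, stay at (row=5, col=1)
  R (right): blocked, stay at (row=5, col=1)
  R (right): blocked, stay at (row=5, col=1)
  D (down): blocked, stay at (row=5, col=1)
  D (down): blocked, stay at (row=5, col=1)
  R (right): blocked, stay at (row=5, col=1)
  D (down): blocked, stay at (row=5, col=1)
  D (down): blocked, stay at (row=5, col=1)
  U (up): (row=5, col=1) -> (row=4, col=1)
Final: (row=4, col=1)

Answer: Final position: (row=4, col=1)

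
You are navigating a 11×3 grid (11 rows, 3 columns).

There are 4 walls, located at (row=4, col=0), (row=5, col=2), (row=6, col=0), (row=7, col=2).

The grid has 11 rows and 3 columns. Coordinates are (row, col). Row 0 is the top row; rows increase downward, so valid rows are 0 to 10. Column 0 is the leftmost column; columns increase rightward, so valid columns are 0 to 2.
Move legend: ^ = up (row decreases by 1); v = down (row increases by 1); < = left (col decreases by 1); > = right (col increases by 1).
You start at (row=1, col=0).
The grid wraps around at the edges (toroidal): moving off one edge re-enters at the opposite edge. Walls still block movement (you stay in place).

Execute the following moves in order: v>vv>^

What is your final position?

Start: (row=1, col=0)
  v (down): (row=1, col=0) -> (row=2, col=0)
  > (right): (row=2, col=0) -> (row=2, col=1)
  v (down): (row=2, col=1) -> (row=3, col=1)
  v (down): (row=3, col=1) -> (row=4, col=1)
  > (right): (row=4, col=1) -> (row=4, col=2)
  ^ (up): (row=4, col=2) -> (row=3, col=2)
Final: (row=3, col=2)

Answer: Final position: (row=3, col=2)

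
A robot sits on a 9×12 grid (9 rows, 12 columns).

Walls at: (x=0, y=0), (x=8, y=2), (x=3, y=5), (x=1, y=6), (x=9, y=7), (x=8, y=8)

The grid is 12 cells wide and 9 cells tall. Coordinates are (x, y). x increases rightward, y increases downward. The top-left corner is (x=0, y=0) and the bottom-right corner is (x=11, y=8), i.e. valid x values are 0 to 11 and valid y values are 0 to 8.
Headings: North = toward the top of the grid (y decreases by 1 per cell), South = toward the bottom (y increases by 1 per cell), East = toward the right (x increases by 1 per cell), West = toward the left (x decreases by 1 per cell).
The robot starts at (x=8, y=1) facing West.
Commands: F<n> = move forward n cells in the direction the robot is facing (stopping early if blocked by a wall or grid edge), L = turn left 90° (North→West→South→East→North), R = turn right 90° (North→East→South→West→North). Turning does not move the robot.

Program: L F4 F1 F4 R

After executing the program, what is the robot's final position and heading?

Answer: Final position: (x=8, y=1), facing West

Derivation:
Start: (x=8, y=1), facing West
  L: turn left, now facing South
  F4: move forward 0/4 (blocked), now at (x=8, y=1)
  F1: move forward 0/1 (blocked), now at (x=8, y=1)
  F4: move forward 0/4 (blocked), now at (x=8, y=1)
  R: turn right, now facing West
Final: (x=8, y=1), facing West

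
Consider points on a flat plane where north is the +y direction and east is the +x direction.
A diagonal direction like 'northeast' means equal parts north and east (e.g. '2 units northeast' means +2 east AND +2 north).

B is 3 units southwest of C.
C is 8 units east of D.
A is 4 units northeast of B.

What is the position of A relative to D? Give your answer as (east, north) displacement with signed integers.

Place D at the origin (east=0, north=0).
  C is 8 units east of D: delta (east=+8, north=+0); C at (east=8, north=0).
  B is 3 units southwest of C: delta (east=-3, north=-3); B at (east=5, north=-3).
  A is 4 units northeast of B: delta (east=+4, north=+4); A at (east=9, north=1).
Therefore A relative to D: (east=9, north=1).

Answer: A is at (east=9, north=1) relative to D.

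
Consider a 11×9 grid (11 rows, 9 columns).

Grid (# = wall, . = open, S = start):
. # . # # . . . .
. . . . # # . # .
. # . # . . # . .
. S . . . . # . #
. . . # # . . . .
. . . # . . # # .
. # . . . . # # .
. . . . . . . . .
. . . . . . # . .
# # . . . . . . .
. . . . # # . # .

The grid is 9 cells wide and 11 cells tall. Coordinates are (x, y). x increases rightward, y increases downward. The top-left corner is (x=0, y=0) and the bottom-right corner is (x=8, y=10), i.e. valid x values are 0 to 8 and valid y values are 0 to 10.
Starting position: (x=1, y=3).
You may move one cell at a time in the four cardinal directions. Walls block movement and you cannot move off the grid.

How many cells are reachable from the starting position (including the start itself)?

Answer: Reachable cells: 74

Derivation:
BFS flood-fill from (x=1, y=3):
  Distance 0: (x=1, y=3)
  Distance 1: (x=0, y=3), (x=2, y=3), (x=1, y=4)
  Distance 2: (x=0, y=2), (x=2, y=2), (x=3, y=3), (x=0, y=4), (x=2, y=4), (x=1, y=5)
  Distance 3: (x=0, y=1), (x=2, y=1), (x=4, y=3), (x=0, y=5), (x=2, y=5)
  Distance 4: (x=0, y=0), (x=2, y=0), (x=1, y=1), (x=3, y=1), (x=4, y=2), (x=5, y=3), (x=0, y=6), (x=2, y=6)
  Distance 5: (x=5, y=2), (x=5, y=4), (x=3, y=6), (x=0, y=7), (x=2, y=7)
  Distance 6: (x=6, y=4), (x=5, y=5), (x=4, y=6), (x=1, y=7), (x=3, y=7), (x=0, y=8), (x=2, y=8)
  Distance 7: (x=7, y=4), (x=4, y=5), (x=5, y=6), (x=4, y=7), (x=1, y=8), (x=3, y=8), (x=2, y=9)
  Distance 8: (x=7, y=3), (x=8, y=4), (x=5, y=7), (x=4, y=8), (x=3, y=9), (x=2, y=10)
  Distance 9: (x=7, y=2), (x=8, y=5), (x=6, y=7), (x=5, y=8), (x=4, y=9), (x=1, y=10), (x=3, y=10)
  Distance 10: (x=8, y=2), (x=8, y=6), (x=7, y=7), (x=5, y=9), (x=0, y=10)
  Distance 11: (x=8, y=1), (x=8, y=7), (x=7, y=8), (x=6, y=9)
  Distance 12: (x=8, y=0), (x=8, y=8), (x=7, y=9), (x=6, y=10)
  Distance 13: (x=7, y=0), (x=8, y=9)
  Distance 14: (x=6, y=0), (x=8, y=10)
  Distance 15: (x=5, y=0), (x=6, y=1)
Total reachable: 74 (grid has 74 open cells total)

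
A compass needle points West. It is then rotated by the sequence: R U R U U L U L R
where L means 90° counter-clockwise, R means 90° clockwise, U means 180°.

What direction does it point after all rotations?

Start: West
  R (right (90° clockwise)) -> North
  U (U-turn (180°)) -> South
  R (right (90° clockwise)) -> West
  U (U-turn (180°)) -> East
  U (U-turn (180°)) -> West
  L (left (90° counter-clockwise)) -> South
  U (U-turn (180°)) -> North
  L (left (90° counter-clockwise)) -> West
  R (right (90° clockwise)) -> North
Final: North

Answer: Final heading: North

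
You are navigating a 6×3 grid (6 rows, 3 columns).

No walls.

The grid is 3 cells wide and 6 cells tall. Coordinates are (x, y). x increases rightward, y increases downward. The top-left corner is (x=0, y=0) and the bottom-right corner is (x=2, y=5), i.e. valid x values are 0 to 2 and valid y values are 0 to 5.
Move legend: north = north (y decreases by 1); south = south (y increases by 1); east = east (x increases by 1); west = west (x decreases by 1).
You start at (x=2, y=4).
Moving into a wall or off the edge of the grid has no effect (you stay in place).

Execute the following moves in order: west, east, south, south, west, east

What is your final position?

Start: (x=2, y=4)
  west (west): (x=2, y=4) -> (x=1, y=4)
  east (east): (x=1, y=4) -> (x=2, y=4)
  south (south): (x=2, y=4) -> (x=2, y=5)
  south (south): blocked, stay at (x=2, y=5)
  west (west): (x=2, y=5) -> (x=1, y=5)
  east (east): (x=1, y=5) -> (x=2, y=5)
Final: (x=2, y=5)

Answer: Final position: (x=2, y=5)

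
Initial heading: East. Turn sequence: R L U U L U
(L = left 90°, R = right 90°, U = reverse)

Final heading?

Start: East
  R (right (90° clockwise)) -> South
  L (left (90° counter-clockwise)) -> East
  U (U-turn (180°)) -> West
  U (U-turn (180°)) -> East
  L (left (90° counter-clockwise)) -> North
  U (U-turn (180°)) -> South
Final: South

Answer: Final heading: South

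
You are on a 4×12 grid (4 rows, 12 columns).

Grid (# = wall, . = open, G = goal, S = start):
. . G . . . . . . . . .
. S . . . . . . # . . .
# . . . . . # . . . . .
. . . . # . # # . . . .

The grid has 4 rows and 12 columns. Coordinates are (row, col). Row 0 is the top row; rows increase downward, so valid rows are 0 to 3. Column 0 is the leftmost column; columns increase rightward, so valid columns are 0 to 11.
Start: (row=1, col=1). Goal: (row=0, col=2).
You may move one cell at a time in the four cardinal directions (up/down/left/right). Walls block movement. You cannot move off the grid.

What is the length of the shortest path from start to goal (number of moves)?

Answer: Shortest path length: 2

Derivation:
BFS from (row=1, col=1) until reaching (row=0, col=2):
  Distance 0: (row=1, col=1)
  Distance 1: (row=0, col=1), (row=1, col=0), (row=1, col=2), (row=2, col=1)
  Distance 2: (row=0, col=0), (row=0, col=2), (row=1, col=3), (row=2, col=2), (row=3, col=1)  <- goal reached here
One shortest path (2 moves): (row=1, col=1) -> (row=1, col=2) -> (row=0, col=2)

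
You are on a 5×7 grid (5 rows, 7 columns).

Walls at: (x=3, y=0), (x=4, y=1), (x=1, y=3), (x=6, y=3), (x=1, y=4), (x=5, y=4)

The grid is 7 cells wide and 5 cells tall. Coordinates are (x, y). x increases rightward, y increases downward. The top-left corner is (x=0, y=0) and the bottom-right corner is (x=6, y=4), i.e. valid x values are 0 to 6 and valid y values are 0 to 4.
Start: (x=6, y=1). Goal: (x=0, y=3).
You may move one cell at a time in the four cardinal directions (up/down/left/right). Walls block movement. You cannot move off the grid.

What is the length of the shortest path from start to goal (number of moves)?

BFS from (x=6, y=1) until reaching (x=0, y=3):
  Distance 0: (x=6, y=1)
  Distance 1: (x=6, y=0), (x=5, y=1), (x=6, y=2)
  Distance 2: (x=5, y=0), (x=5, y=2)
  Distance 3: (x=4, y=0), (x=4, y=2), (x=5, y=3)
  Distance 4: (x=3, y=2), (x=4, y=3)
  Distance 5: (x=3, y=1), (x=2, y=2), (x=3, y=3), (x=4, y=4)
  Distance 6: (x=2, y=1), (x=1, y=2), (x=2, y=3), (x=3, y=4)
  Distance 7: (x=2, y=0), (x=1, y=1), (x=0, y=2), (x=2, y=4)
  Distance 8: (x=1, y=0), (x=0, y=1), (x=0, y=3)  <- goal reached here
One shortest path (8 moves): (x=6, y=1) -> (x=5, y=1) -> (x=5, y=2) -> (x=4, y=2) -> (x=3, y=2) -> (x=2, y=2) -> (x=1, y=2) -> (x=0, y=2) -> (x=0, y=3)

Answer: Shortest path length: 8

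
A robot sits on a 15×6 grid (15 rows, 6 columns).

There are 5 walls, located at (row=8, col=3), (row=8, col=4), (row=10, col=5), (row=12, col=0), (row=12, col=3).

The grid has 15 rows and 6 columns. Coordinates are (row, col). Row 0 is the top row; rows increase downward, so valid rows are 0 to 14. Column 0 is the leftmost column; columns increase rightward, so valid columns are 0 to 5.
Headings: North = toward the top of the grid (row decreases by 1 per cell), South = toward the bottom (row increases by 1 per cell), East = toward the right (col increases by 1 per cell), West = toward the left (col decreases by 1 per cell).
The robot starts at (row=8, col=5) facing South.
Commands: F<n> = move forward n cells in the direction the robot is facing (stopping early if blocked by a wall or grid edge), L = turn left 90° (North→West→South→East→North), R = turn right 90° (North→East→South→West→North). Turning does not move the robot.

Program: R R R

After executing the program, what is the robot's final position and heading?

Answer: Final position: (row=8, col=5), facing East

Derivation:
Start: (row=8, col=5), facing South
  R: turn right, now facing West
  R: turn right, now facing North
  R: turn right, now facing East
Final: (row=8, col=5), facing East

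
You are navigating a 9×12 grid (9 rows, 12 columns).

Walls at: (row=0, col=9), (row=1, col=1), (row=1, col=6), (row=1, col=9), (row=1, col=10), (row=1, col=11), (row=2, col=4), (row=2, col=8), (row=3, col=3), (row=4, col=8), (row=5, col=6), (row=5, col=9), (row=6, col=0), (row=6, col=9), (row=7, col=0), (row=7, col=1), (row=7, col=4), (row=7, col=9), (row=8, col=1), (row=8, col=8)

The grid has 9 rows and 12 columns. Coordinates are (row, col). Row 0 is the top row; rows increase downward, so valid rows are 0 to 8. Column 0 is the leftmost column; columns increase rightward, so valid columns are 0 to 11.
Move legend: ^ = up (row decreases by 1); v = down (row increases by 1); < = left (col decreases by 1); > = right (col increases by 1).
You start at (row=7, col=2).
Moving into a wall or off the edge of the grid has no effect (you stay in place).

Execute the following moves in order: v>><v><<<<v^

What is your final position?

Answer: Final position: (row=7, col=2)

Derivation:
Start: (row=7, col=2)
  v (down): (row=7, col=2) -> (row=8, col=2)
  > (right): (row=8, col=2) -> (row=8, col=3)
  > (right): (row=8, col=3) -> (row=8, col=4)
  < (left): (row=8, col=4) -> (row=8, col=3)
  v (down): blocked, stay at (row=8, col=3)
  > (right): (row=8, col=3) -> (row=8, col=4)
  < (left): (row=8, col=4) -> (row=8, col=3)
  < (left): (row=8, col=3) -> (row=8, col=2)
  < (left): blocked, stay at (row=8, col=2)
  < (left): blocked, stay at (row=8, col=2)
  v (down): blocked, stay at (row=8, col=2)
  ^ (up): (row=8, col=2) -> (row=7, col=2)
Final: (row=7, col=2)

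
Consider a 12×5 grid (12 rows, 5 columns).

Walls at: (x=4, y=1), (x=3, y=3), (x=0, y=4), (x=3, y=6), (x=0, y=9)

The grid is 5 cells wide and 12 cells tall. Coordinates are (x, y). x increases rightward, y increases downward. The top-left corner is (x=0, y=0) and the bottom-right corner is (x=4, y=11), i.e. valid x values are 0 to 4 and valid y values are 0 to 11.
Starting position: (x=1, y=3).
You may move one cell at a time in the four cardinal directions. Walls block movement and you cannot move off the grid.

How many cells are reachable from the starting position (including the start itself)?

BFS flood-fill from (x=1, y=3):
  Distance 0: (x=1, y=3)
  Distance 1: (x=1, y=2), (x=0, y=3), (x=2, y=3), (x=1, y=4)
  Distance 2: (x=1, y=1), (x=0, y=2), (x=2, y=2), (x=2, y=4), (x=1, y=5)
  Distance 3: (x=1, y=0), (x=0, y=1), (x=2, y=1), (x=3, y=2), (x=3, y=4), (x=0, y=5), (x=2, y=5), (x=1, y=6)
  Distance 4: (x=0, y=0), (x=2, y=0), (x=3, y=1), (x=4, y=2), (x=4, y=4), (x=3, y=5), (x=0, y=6), (x=2, y=6), (x=1, y=7)
  Distance 5: (x=3, y=0), (x=4, y=3), (x=4, y=5), (x=0, y=7), (x=2, y=7), (x=1, y=8)
  Distance 6: (x=4, y=0), (x=4, y=6), (x=3, y=7), (x=0, y=8), (x=2, y=8), (x=1, y=9)
  Distance 7: (x=4, y=7), (x=3, y=8), (x=2, y=9), (x=1, y=10)
  Distance 8: (x=4, y=8), (x=3, y=9), (x=0, y=10), (x=2, y=10), (x=1, y=11)
  Distance 9: (x=4, y=9), (x=3, y=10), (x=0, y=11), (x=2, y=11)
  Distance 10: (x=4, y=10), (x=3, y=11)
  Distance 11: (x=4, y=11)
Total reachable: 55 (grid has 55 open cells total)

Answer: Reachable cells: 55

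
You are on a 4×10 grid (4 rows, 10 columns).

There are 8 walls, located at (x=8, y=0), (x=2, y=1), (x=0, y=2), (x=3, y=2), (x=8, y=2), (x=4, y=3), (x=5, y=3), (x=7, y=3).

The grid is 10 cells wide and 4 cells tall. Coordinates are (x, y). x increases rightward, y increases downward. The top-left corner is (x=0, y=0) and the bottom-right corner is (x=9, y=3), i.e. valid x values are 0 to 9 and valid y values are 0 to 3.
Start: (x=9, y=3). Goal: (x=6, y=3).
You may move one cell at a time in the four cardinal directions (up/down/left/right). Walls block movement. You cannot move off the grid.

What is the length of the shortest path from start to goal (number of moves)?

Answer: Shortest path length: 7

Derivation:
BFS from (x=9, y=3) until reaching (x=6, y=3):
  Distance 0: (x=9, y=3)
  Distance 1: (x=9, y=2), (x=8, y=3)
  Distance 2: (x=9, y=1)
  Distance 3: (x=9, y=0), (x=8, y=1)
  Distance 4: (x=7, y=1)
  Distance 5: (x=7, y=0), (x=6, y=1), (x=7, y=2)
  Distance 6: (x=6, y=0), (x=5, y=1), (x=6, y=2)
  Distance 7: (x=5, y=0), (x=4, y=1), (x=5, y=2), (x=6, y=3)  <- goal reached here
One shortest path (7 moves): (x=9, y=3) -> (x=9, y=2) -> (x=9, y=1) -> (x=8, y=1) -> (x=7, y=1) -> (x=6, y=1) -> (x=6, y=2) -> (x=6, y=3)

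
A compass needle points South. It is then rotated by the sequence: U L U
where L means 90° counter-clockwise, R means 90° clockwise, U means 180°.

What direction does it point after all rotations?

Answer: Final heading: East

Derivation:
Start: South
  U (U-turn (180°)) -> North
  L (left (90° counter-clockwise)) -> West
  U (U-turn (180°)) -> East
Final: East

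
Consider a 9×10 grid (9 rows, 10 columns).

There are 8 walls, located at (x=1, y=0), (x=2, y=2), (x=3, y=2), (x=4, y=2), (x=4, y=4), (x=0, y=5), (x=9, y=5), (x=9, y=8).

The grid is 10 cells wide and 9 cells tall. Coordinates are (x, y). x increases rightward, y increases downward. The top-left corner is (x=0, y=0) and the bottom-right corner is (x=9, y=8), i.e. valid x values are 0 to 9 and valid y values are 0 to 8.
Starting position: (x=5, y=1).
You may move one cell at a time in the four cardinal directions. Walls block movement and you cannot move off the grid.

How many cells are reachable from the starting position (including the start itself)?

BFS flood-fill from (x=5, y=1):
  Distance 0: (x=5, y=1)
  Distance 1: (x=5, y=0), (x=4, y=1), (x=6, y=1), (x=5, y=2)
  Distance 2: (x=4, y=0), (x=6, y=0), (x=3, y=1), (x=7, y=1), (x=6, y=2), (x=5, y=3)
  Distance 3: (x=3, y=0), (x=7, y=0), (x=2, y=1), (x=8, y=1), (x=7, y=2), (x=4, y=3), (x=6, y=3), (x=5, y=4)
  Distance 4: (x=2, y=0), (x=8, y=0), (x=1, y=1), (x=9, y=1), (x=8, y=2), (x=3, y=3), (x=7, y=3), (x=6, y=4), (x=5, y=5)
  Distance 5: (x=9, y=0), (x=0, y=1), (x=1, y=2), (x=9, y=2), (x=2, y=3), (x=8, y=3), (x=3, y=4), (x=7, y=4), (x=4, y=5), (x=6, y=5), (x=5, y=6)
  Distance 6: (x=0, y=0), (x=0, y=2), (x=1, y=3), (x=9, y=3), (x=2, y=4), (x=8, y=4), (x=3, y=5), (x=7, y=5), (x=4, y=6), (x=6, y=6), (x=5, y=7)
  Distance 7: (x=0, y=3), (x=1, y=4), (x=9, y=4), (x=2, y=5), (x=8, y=5), (x=3, y=6), (x=7, y=6), (x=4, y=7), (x=6, y=7), (x=5, y=8)
  Distance 8: (x=0, y=4), (x=1, y=5), (x=2, y=6), (x=8, y=6), (x=3, y=7), (x=7, y=7), (x=4, y=8), (x=6, y=8)
  Distance 9: (x=1, y=6), (x=9, y=6), (x=2, y=7), (x=8, y=7), (x=3, y=8), (x=7, y=8)
  Distance 10: (x=0, y=6), (x=1, y=7), (x=9, y=7), (x=2, y=8), (x=8, y=8)
  Distance 11: (x=0, y=7), (x=1, y=8)
  Distance 12: (x=0, y=8)
Total reachable: 82 (grid has 82 open cells total)

Answer: Reachable cells: 82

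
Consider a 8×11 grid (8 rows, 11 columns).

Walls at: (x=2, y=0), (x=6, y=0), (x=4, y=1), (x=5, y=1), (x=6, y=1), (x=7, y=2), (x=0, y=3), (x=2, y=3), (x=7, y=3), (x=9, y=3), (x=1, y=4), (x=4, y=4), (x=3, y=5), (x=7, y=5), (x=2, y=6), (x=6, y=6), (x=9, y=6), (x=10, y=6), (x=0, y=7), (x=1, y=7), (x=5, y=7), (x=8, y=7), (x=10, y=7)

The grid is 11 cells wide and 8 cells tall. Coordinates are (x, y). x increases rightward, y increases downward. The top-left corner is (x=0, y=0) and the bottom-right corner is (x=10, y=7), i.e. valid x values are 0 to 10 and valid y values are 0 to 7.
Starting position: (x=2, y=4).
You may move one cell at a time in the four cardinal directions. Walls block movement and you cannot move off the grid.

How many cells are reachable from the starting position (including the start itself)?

BFS flood-fill from (x=2, y=4):
  Distance 0: (x=2, y=4)
  Distance 1: (x=3, y=4), (x=2, y=5)
  Distance 2: (x=3, y=3), (x=1, y=5)
  Distance 3: (x=3, y=2), (x=4, y=3), (x=0, y=5), (x=1, y=6)
  Distance 4: (x=3, y=1), (x=2, y=2), (x=4, y=2), (x=5, y=3), (x=0, y=4), (x=0, y=6)
  Distance 5: (x=3, y=0), (x=2, y=1), (x=1, y=2), (x=5, y=2), (x=6, y=3), (x=5, y=4)
  Distance 6: (x=4, y=0), (x=1, y=1), (x=0, y=2), (x=6, y=2), (x=1, y=3), (x=6, y=4), (x=5, y=5)
  Distance 7: (x=1, y=0), (x=5, y=0), (x=0, y=1), (x=7, y=4), (x=4, y=5), (x=6, y=5), (x=5, y=6)
  Distance 8: (x=0, y=0), (x=8, y=4), (x=4, y=6)
  Distance 9: (x=8, y=3), (x=9, y=4), (x=8, y=5), (x=3, y=6), (x=4, y=7)
  Distance 10: (x=8, y=2), (x=10, y=4), (x=9, y=5), (x=8, y=6), (x=3, y=7)
  Distance 11: (x=8, y=1), (x=9, y=2), (x=10, y=3), (x=10, y=5), (x=7, y=6), (x=2, y=7)
  Distance 12: (x=8, y=0), (x=7, y=1), (x=9, y=1), (x=10, y=2), (x=7, y=7)
  Distance 13: (x=7, y=0), (x=9, y=0), (x=10, y=1), (x=6, y=7)
  Distance 14: (x=10, y=0)
Total reachable: 64 (grid has 65 open cells total)

Answer: Reachable cells: 64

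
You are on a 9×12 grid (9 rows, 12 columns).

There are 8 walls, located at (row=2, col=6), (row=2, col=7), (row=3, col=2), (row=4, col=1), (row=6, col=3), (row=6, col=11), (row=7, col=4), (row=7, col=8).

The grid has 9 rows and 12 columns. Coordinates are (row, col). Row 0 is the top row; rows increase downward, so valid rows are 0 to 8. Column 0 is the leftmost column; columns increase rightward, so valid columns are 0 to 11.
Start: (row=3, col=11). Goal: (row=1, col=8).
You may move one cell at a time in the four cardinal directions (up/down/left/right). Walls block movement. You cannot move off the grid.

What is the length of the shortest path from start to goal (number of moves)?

Answer: Shortest path length: 5

Derivation:
BFS from (row=3, col=11) until reaching (row=1, col=8):
  Distance 0: (row=3, col=11)
  Distance 1: (row=2, col=11), (row=3, col=10), (row=4, col=11)
  Distance 2: (row=1, col=11), (row=2, col=10), (row=3, col=9), (row=4, col=10), (row=5, col=11)
  Distance 3: (row=0, col=11), (row=1, col=10), (row=2, col=9), (row=3, col=8), (row=4, col=9), (row=5, col=10)
  Distance 4: (row=0, col=10), (row=1, col=9), (row=2, col=8), (row=3, col=7), (row=4, col=8), (row=5, col=9), (row=6, col=10)
  Distance 5: (row=0, col=9), (row=1, col=8), (row=3, col=6), (row=4, col=7), (row=5, col=8), (row=6, col=9), (row=7, col=10)  <- goal reached here
One shortest path (5 moves): (row=3, col=11) -> (row=3, col=10) -> (row=3, col=9) -> (row=3, col=8) -> (row=2, col=8) -> (row=1, col=8)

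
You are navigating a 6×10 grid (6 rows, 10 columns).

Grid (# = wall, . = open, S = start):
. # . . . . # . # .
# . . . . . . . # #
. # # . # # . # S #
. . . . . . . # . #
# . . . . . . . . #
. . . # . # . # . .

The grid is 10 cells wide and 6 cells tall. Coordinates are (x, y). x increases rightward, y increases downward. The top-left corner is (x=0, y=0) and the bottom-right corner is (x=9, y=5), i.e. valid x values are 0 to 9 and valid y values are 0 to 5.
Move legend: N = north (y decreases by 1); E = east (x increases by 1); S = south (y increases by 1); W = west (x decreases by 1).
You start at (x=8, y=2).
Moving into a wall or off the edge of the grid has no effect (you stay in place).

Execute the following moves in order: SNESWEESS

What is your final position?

Start: (x=8, y=2)
  S (south): (x=8, y=2) -> (x=8, y=3)
  N (north): (x=8, y=3) -> (x=8, y=2)
  E (east): blocked, stay at (x=8, y=2)
  S (south): (x=8, y=2) -> (x=8, y=3)
  W (west): blocked, stay at (x=8, y=3)
  E (east): blocked, stay at (x=8, y=3)
  E (east): blocked, stay at (x=8, y=3)
  S (south): (x=8, y=3) -> (x=8, y=4)
  S (south): (x=8, y=4) -> (x=8, y=5)
Final: (x=8, y=5)

Answer: Final position: (x=8, y=5)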